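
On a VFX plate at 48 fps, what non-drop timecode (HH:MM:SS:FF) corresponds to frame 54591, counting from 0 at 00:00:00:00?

00:18:57:15

54591 ÷ 48 = 1137 full seconds, remainder 15 frames.
1137 s = 0 h 18 min 57 s.
Timecode: 00:18:57:15.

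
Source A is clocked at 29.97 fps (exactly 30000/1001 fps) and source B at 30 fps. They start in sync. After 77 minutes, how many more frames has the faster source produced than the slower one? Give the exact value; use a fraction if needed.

1800/13 frames

77 min = 4620 s.
A emits 30000/1001 × 4620 = 1800000/13 frames; B emits 30 × 4620 = 138600.
Difference = 1800/13 frames (≈ 138.4615); B is ahead of A.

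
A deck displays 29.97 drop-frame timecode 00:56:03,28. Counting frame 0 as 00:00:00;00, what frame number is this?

Complete 10-minute blocks: 5, each 17982 frames → 89910.
Remaining 6 whole minutes in the current block: 1800 + 5 × 1798 = 10790 frames.
Within the current minute: 3 × 30 + 28 − 2 = 116 (labels ;00/;01 skipped at this minute). Total = 89910 + 10790 + 116 = 100816.

100816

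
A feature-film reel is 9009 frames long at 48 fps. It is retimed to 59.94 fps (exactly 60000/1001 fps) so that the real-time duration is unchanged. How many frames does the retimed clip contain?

Target frames = source frames × (target rate / source rate) = 9009 × (60000/1001)/(48) = 9009 × 1250/1001 = 11250.

11250 frames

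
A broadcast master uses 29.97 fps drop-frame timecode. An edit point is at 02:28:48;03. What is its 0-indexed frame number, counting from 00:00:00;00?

267575

As if non-drop at 30 labels/s: (2 × 3600 + 28 × 60 + 48) × 30 + 3 = 267843.
Minute boundaries passed: 148; those not divisible by 10: 148 − 14 = 134; dropped labels = 2 × 134 = 268.
Actual frame index = 267843 − 268 = 267575.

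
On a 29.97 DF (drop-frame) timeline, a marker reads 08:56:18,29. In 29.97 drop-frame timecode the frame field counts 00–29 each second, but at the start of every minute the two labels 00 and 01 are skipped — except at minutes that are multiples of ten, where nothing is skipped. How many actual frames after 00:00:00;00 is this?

Complete 10-minute blocks: 53, each 17982 frames → 953046.
Remaining 6 whole minutes in the current block: 1800 + 5 × 1798 = 10790 frames.
Within the current minute: 18 × 30 + 29 − 2 = 567 (labels ;00/;01 skipped at this minute). Total = 953046 + 10790 + 567 = 964403.

964403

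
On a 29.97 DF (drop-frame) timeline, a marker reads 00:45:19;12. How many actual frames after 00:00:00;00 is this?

81500

Complete 10-minute blocks: 4, each 17982 frames → 71928.
Remaining 5 whole minutes in the current block: 1800 + 4 × 1798 = 8992 frames.
Within the current minute: 19 × 30 + 12 − 2 = 580 (labels ;00/;01 skipped at this minute). Total = 71928 + 8992 + 580 = 81500.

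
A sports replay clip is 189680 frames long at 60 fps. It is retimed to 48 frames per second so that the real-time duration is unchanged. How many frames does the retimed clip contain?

Frames at target rate = 189680 × (48) / (60) = 151744.

151744 frames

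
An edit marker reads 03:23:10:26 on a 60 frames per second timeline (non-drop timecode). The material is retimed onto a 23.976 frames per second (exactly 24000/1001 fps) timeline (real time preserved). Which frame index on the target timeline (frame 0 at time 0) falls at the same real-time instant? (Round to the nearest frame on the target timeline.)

Source frame index: (3×3600 + 23×60 + 10) × 60 + 26 = 731426.
Real time: 731426 / (60) = 365713/30 s.
Target frame: (365713/30) × (24000/1001) = 292570400/1001 ≈ 292278.122 → 292278.

frame 292278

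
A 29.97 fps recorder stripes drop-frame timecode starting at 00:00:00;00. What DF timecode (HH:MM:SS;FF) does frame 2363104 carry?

21:54:09;00

Each 10-minute DF block holds 10 × 60 × 30 − 9 × 2 = 17982 frames. 2363104 ÷ 17982 → 131 full blocks, remainder 7462.
Within the partial block the first minute is 1800 frames and each further minute 1798, so 4 further minute boundaries passed. Total skipped labels = 18 × 131 + 2 × 4 = 2366.
Non-drop label index = 2363104 + 2366 = 2365470; at 30 labels/s that is 21:54:09:00, i.e. DF 21:54:09;00.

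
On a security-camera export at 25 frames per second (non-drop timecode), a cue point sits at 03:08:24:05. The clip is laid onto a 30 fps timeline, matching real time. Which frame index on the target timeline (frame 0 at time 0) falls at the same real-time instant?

frame 339126

Source frame index: (3×3600 + 8×60 + 24) × 25 + 5 = 282605.
Real time: 282605 / (25) = 56521/5 s.
Target frame: (56521/5) × (30) = 339126.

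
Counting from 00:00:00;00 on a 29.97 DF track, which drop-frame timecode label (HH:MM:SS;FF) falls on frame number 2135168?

19:47:23;16

Ten DF minutes hold 17982 frames, so frame 2135168 lies in block 118 (frames 2121876–2139857) with 13292 frames into that block.
The block's first minute is 1800 frames and the rest 1798 each; 13292 frames reaches minute 7, so 118 × 18 + 7 × 2 = 2138 labels have been skipped so far.
Adding those back, label number 2135168 + 2138 = 2137306 at 30 labels/s is 71243 s + 16 f = 19 h 47 min 23 s frame 16, i.e. 19:47:23;16.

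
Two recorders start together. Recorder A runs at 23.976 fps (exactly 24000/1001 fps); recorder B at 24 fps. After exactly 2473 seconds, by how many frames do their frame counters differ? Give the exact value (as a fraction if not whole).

59352/1001 frames

A emits 24000/1001 × 2473 = 59352000/1001 frames; B emits 24 × 2473 = 59352.
Difference = 59352/1001 frames (≈ 59.2927); B is ahead of A.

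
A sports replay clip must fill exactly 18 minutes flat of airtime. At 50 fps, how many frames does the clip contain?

54000 frames

18 min = 1080 s.
Frames = 1080 × 50 = 54000.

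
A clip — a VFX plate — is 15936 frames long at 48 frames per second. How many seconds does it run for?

332 seconds

Running time = 15936 / (48) = 332 s.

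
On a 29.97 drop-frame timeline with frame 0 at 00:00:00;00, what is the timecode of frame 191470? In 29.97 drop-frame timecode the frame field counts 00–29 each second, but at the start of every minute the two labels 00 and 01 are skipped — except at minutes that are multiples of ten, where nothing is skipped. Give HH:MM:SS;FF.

Each 10-minute DF block holds 10 × 60 × 30 − 9 × 2 = 17982 frames. 191470 ÷ 17982 → 10 full blocks, remainder 11650.
Within the partial block the first minute is 1800 frames and each further minute 1798, so 6 further minute boundaries passed. Total skipped labels = 18 × 10 + 2 × 6 = 192.
Non-drop label index = 191470 + 192 = 191662; at 30 labels/s that is 01:46:28:22, i.e. DF 01:46:28;22.

01:46:28;22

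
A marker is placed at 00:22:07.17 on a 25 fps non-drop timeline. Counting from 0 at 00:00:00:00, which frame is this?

Total seconds to the label: (0 × 3600 + 22 × 60 + 7) = 1327.
Frame index = 1327 × 25 + 17 = 33192.

frame 33192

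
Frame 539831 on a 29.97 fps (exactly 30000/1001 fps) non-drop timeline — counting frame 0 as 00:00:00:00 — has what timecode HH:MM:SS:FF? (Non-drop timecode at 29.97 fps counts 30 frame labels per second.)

539831 ÷ 30 = 17994 full seconds, remainder 11 frames.
17994 s = 4 h 59 min 54 s.
Timecode: 04:59:54:11.

04:59:54:11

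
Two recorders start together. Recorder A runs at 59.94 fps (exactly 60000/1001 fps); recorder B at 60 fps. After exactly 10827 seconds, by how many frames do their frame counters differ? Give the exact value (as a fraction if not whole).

A emits 60000/1001 × 10827 = 649620000/1001 frames; B emits 60 × 10827 = 649620.
Difference = 649620/1001 frames (≈ 648.9710); B is ahead of A.

649620/1001 frames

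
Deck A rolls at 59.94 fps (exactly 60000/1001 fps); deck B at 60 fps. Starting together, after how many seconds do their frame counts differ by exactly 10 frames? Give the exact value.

1001/6 seconds

The gap grows by |60 − 60000/1001| = 60/1001 frames per second.
Time for a 10-frame gap: 10 ÷ (60/1001) = 1001/6 s.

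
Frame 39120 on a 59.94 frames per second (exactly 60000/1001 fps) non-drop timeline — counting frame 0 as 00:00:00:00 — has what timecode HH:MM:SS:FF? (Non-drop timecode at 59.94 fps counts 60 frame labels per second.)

00:10:52:00

39120 ÷ 60 = 652 full seconds, remainder 0 frames.
652 s = 0 h 10 min 52 s.
Timecode: 00:10:52:00.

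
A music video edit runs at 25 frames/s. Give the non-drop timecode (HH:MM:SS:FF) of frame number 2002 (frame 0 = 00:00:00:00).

00:01:20:02

2002 ÷ 25 = 80 full seconds, remainder 2 frames.
80 s = 0 h 1 min 20 s.
Timecode: 00:01:20:02.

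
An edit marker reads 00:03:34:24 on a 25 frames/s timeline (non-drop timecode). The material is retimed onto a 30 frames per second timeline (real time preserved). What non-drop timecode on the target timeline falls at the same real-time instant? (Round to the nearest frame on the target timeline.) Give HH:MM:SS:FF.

Source frame index: (0×3600 + 3×60 + 34) × 25 + 24 = 5374.
Real time: 5374 / (25) = 5374/25 s.
Target frame: (5374/25) × (30) = 32244/5 ≈ 6448.800 → 6449.
At 30 labels/s: frame 6449 → 00:03:34:29.

00:03:34:29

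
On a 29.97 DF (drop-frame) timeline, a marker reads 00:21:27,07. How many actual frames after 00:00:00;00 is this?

As if non-drop at 30 labels/s: (0 × 3600 + 21 × 60 + 27) × 30 + 7 = 38617.
Minute boundaries passed: 21; those not divisible by 10: 21 − 2 = 19; dropped labels = 2 × 19 = 38.
Actual frame index = 38617 − 38 = 38579.

38579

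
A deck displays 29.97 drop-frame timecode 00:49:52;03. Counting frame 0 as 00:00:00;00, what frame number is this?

As if non-drop at 30 labels/s: (0 × 3600 + 49 × 60 + 52) × 30 + 3 = 89763.
Minute boundaries passed: 49; those not divisible by 10: 49 − 4 = 45; dropped labels = 2 × 45 = 90.
Actual frame index = 89763 − 90 = 89673.

89673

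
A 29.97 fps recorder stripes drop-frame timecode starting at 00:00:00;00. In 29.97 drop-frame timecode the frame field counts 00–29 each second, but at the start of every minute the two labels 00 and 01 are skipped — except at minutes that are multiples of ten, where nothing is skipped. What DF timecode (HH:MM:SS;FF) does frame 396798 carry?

Each 10-minute DF block holds 10 × 60 × 30 − 9 × 2 = 17982 frames. 396798 ÷ 17982 → 22 full blocks, remainder 1194.
Within the partial block the first minute is 1800 frames and each further minute 1798, so 0 further minute boundaries passed. Total skipped labels = 18 × 22 + 2 × 0 = 396.
Non-drop label index = 396798 + 396 = 397194; at 30 labels/s that is 03:40:39:24, i.e. DF 03:40:39;24.

03:40:39;24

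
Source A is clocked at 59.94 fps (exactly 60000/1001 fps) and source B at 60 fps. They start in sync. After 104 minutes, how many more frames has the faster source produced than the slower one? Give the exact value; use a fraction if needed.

28800/77 frames

104 min = 6240 s.
A emits 60000/1001 × 6240 = 28800000/77 frames; B emits 60 × 6240 = 374400.
Difference = 28800/77 frames (≈ 374.0260); B is ahead of A.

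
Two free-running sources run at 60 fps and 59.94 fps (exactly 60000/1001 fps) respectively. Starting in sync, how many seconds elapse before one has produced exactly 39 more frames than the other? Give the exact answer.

The gap grows by |60000/1001 − 60| = 60/1001 frames per second.
Time for a 39-frame gap: 39 ÷ (60/1001) = 650.65 s.

650.65 seconds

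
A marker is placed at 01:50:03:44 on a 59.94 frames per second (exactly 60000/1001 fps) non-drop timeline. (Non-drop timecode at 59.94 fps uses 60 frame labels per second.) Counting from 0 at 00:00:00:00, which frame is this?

Total seconds to the label: (1 × 3600 + 50 × 60 + 3) = 6603.
Frame index = 6603 × 60 + 44 = 396224.

frame 396224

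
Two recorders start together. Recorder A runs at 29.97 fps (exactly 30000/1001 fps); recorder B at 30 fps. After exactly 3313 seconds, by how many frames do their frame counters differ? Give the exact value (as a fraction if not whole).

A emits 30000/1001 × 3313 = 99390000/1001 frames; B emits 30 × 3313 = 99390.
Difference = 99390/1001 frames (≈ 99.2907); B is ahead of A.

99390/1001 frames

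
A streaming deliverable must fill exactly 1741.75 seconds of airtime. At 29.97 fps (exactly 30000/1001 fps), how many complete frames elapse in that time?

52200 frames

Frames = 1741.75 × 30000/1001 = 52252500/1001 ≈ 52200.2997.
Complete frames: 52200.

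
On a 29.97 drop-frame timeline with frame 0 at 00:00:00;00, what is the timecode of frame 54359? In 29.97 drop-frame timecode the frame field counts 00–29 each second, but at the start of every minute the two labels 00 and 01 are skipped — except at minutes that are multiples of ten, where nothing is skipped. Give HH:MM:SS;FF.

Ten DF minutes hold 17982 frames, so frame 54359 lies in block 3 (frames 53946–71927) with 413 frames into that block.
The block's first minute is 1800 frames and the rest 1798 each; 413 frames reaches minute 0, so 3 × 18 + 0 × 2 = 54 labels have been skipped so far.
Adding those back, label number 54359 + 54 = 54413 at 30 labels/s is 1813 s + 23 f = 0 h 30 min 13 s frame 23, i.e. 00:30:13;23.

00:30:13;23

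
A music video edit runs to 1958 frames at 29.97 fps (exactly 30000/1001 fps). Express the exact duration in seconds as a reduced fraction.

Running time = 1958 ÷ (30000/1001) = 1958 × 1001/30000 = 979979/15000 s.

979979/15000 seconds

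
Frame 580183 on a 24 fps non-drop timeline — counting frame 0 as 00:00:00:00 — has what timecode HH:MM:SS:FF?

06:42:54:07

580183 ÷ 24 = 24174 full seconds, remainder 7 frames.
24174 s = 6 h 42 min 54 s.
Timecode: 06:42:54:07.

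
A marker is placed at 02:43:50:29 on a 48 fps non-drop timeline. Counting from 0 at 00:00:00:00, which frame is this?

471869

Total seconds to the label: (2 × 3600 + 43 × 60 + 50) = 9830.
Frame index = 9830 × 48 + 29 = 471869.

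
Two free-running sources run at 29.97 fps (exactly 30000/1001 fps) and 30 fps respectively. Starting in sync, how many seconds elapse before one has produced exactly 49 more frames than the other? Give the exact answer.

49049/30 seconds

The gap grows by |30 − 30000/1001| = 30/1001 frames per second.
Time for a 49-frame gap: 49 ÷ (30/1001) = 49049/30 s.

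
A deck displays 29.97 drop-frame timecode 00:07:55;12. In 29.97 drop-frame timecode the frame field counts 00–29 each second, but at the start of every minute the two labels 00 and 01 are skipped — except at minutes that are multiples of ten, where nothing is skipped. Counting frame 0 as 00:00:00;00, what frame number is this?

Complete 10-minute blocks: 0, each 17982 frames → 0.
Remaining 7 whole minutes in the current block: 1800 + 6 × 1798 = 12588 frames.
Within the current minute: 55 × 30 + 12 − 2 = 1660 (labels ;00/;01 skipped at this minute). Total = 0 + 12588 + 1660 = 14248.

14248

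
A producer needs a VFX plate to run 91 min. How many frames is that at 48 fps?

262080 frames

91 min = 5460 s.
Frames = 5460 × 48 = 262080.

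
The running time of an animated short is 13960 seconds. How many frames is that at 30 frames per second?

Frames = 13960 × 30 = 418800.

418800 frames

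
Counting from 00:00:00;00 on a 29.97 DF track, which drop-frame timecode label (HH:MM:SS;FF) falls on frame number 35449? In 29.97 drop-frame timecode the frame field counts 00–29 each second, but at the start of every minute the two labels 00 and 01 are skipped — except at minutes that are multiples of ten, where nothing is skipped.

Ten DF minutes hold 17982 frames, so frame 35449 lies in block 1 (frames 17982–35963) with 17467 frames into that block.
The block's first minute is 1800 frames and the rest 1798 each; 17467 frames reaches minute 9, so 1 × 18 + 9 × 2 = 36 labels have been skipped so far.
Adding those back, label number 35449 + 36 = 35485 at 30 labels/s is 1182 s + 25 f = 0 h 19 min 42 s frame 25, i.e. 00:19:42;25.

00:19:42;25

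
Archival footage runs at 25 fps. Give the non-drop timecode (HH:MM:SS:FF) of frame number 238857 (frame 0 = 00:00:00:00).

238857 ÷ 25 = 9554 full seconds, remainder 7 frames.
9554 s = 2 h 39 min 14 s.
Timecode: 02:39:14:07.

02:39:14:07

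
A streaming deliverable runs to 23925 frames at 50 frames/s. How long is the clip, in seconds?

478.5 seconds

Running time = 23925 / (50) = 478.5 s.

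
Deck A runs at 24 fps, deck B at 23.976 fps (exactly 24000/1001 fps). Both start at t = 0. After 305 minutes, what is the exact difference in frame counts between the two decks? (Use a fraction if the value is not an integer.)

439200/1001 frames

305 min = 18300 s.
A emits 24 × 18300 = 439200 frames; B emits 24000/1001 × 18300 = 439200000/1001.
Difference = 439200/1001 frames (≈ 438.7612); B is behind A.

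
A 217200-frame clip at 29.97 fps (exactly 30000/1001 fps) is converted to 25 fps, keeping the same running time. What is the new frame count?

181181 frames

Target frames = source frames × (target rate / source rate) = 217200 × (25)/(30000/1001) = 217200 × 1001/1200 = 181181.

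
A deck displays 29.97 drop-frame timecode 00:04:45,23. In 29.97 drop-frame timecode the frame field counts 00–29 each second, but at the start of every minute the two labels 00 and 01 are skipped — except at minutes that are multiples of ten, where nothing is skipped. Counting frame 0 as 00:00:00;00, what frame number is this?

As if non-drop at 30 labels/s: (0 × 3600 + 4 × 60 + 45) × 30 + 23 = 8573.
Minute boundaries passed: 4; those not divisible by 10: 4 − 0 = 4; dropped labels = 2 × 4 = 8.
Actual frame index = 8573 − 8 = 8565.

8565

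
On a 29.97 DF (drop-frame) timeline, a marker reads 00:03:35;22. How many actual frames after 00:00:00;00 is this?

As if non-drop at 30 labels/s: (0 × 3600 + 3 × 60 + 35) × 30 + 22 = 6472.
Minute boundaries passed: 3; those not divisible by 10: 3 − 0 = 3; dropped labels = 2 × 3 = 6.
Actual frame index = 6472 − 6 = 6466.

6466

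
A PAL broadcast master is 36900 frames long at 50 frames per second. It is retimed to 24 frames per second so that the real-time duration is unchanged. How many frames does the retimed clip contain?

17712 frames

Target frames = source frames × (target rate / source rate) = 36900 × (24)/(50) = 36900 × 12/25 = 17712.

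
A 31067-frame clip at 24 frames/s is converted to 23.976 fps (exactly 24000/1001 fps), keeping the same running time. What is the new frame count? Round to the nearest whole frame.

Frames at target rate = 31067 × (24000/1001) / (24) = 31067000/1001 ≈ 31035.964.
Nearest whole frame: 31036.

31036 frames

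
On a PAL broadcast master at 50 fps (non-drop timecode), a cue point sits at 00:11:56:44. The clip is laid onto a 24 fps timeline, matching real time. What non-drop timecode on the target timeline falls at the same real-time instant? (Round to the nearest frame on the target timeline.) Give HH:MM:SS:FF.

Source frame index: (0×3600 + 11×60 + 56) × 50 + 44 = 35844.
Real time: 35844 / (50) = 17922/25 s.
Target frame: (17922/25) × (24) = 430128/25 ≈ 17205.120 → 17205.
At 24 labels/s: frame 17205 → 00:11:56:21.

00:11:56:21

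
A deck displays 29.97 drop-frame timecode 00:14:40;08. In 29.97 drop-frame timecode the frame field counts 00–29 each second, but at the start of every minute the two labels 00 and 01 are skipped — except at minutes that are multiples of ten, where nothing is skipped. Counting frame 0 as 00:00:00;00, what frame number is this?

26382

Complete 10-minute blocks: 1, each 17982 frames → 17982.
Remaining 4 whole minutes in the current block: 1800 + 3 × 1798 = 7194 frames.
Within the current minute: 40 × 30 + 8 − 2 = 1206 (labels ;00/;01 skipped at this minute). Total = 17982 + 7194 + 1206 = 26382.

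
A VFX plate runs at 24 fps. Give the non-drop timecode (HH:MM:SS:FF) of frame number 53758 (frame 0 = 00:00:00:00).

00:37:19:22

53758 ÷ 24 = 2239 full seconds, remainder 22 frames.
2239 s = 0 h 37 min 19 s.
Timecode: 00:37:19:22.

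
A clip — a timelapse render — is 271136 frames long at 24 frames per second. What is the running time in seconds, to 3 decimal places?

11297.333 seconds

Running time = 271136 × 1/24 = 33892/3 s ≈ 11297.333 s.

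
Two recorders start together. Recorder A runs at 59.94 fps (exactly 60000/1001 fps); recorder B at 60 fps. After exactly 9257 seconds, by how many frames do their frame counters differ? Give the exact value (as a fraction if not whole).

A emits 60000/1001 × 9257 = 555420000/1001 frames; B emits 60 × 9257 = 555420.
Difference = 555420/1001 frames (≈ 554.8651); B is ahead of A.

555420/1001 frames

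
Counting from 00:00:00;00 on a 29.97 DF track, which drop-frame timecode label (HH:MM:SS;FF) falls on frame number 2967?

Each 10-minute DF block holds 10 × 60 × 30 − 9 × 2 = 17982 frames. 2967 ÷ 17982 → 0 full blocks, remainder 2967.
Within the partial block the first minute is 1800 frames and each further minute 1798, so 1 further minute boundary passed. Total skipped labels = 18 × 0 + 2 × 1 = 2.
Non-drop label index = 2967 + 2 = 2969; at 30 labels/s that is 00:01:38:29, i.e. DF 00:01:38;29.

00:01:38;29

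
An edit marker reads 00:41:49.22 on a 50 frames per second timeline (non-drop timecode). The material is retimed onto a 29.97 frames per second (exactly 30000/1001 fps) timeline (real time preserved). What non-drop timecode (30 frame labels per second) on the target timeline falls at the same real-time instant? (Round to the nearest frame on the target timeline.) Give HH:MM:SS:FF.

00:41:46:28

Source frame index: (0×3600 + 41×60 + 49) × 50 + 22 = 125472.
Real time: 125472 / (50) = 62736/25 s.
Target frame: (62736/25) × (30000/1001) = 75283200/1001 ≈ 75207.992 → 75208.
At 30 labels/s: frame 75208 → 00:41:46:28.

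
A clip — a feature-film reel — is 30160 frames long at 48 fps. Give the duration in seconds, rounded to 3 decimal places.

Running time = 30160 × 1/48 = 1885/3 s ≈ 628.333 s.

628.333 seconds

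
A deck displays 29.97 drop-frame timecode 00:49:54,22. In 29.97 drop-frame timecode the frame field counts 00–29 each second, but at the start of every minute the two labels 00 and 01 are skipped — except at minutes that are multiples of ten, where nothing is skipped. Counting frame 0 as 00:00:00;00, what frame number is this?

Complete 10-minute blocks: 4, each 17982 frames → 71928.
Remaining 9 whole minutes in the current block: 1800 + 8 × 1798 = 16184 frames.
Within the current minute: 54 × 30 + 22 − 2 = 1640 (labels ;00/;01 skipped at this minute). Total = 71928 + 16184 + 1640 = 89752.

89752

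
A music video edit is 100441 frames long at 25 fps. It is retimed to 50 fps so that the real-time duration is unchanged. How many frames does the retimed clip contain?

Frames at target rate = 100441 × (50) / (25) = 200882.

200882 frames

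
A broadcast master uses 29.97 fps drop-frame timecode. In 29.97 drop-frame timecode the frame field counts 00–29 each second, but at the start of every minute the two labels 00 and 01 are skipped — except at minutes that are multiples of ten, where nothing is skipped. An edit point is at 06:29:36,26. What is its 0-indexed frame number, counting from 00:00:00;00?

Complete 10-minute blocks: 38, each 17982 frames → 683316.
Remaining 9 whole minutes in the current block: 1800 + 8 × 1798 = 16184 frames.
Within the current minute: 36 × 30 + 26 − 2 = 1104 (labels ;00/;01 skipped at this minute). Total = 683316 + 16184 + 1104 = 700604.

700604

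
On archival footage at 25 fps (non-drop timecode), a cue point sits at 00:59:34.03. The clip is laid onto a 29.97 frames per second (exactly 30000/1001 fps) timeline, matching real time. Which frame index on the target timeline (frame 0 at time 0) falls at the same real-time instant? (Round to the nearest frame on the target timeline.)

frame 107116

Source frame index: (0×3600 + 59×60 + 34) × 25 + 3 = 89353.
Real time: 89353 / (25) = 89353/25 s.
Target frame: (89353/25) × (30000/1001) = 9747600/91 ≈ 107116.484 → 107116.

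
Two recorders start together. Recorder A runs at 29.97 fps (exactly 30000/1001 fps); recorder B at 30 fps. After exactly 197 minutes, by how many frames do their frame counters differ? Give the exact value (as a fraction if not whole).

197 min = 11820 s.
A emits 30000/1001 × 11820 = 354600000/1001 frames; B emits 30 × 11820 = 354600.
Difference = 354600/1001 frames (≈ 354.2458); B is ahead of A.

354600/1001 frames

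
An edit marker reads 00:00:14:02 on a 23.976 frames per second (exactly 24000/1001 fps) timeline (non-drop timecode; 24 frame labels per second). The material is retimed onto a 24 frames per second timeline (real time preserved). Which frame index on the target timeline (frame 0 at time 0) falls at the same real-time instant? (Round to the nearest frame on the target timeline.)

Source frame index: (0×3600 + 0×60 + 14) × 24 + 2 = 338.
Real time: 338 / (24000/1001) = 169169/12000 s.
Target frame: (169169/12000) × (24) = 169169/500 ≈ 338.338 → 338.

frame 338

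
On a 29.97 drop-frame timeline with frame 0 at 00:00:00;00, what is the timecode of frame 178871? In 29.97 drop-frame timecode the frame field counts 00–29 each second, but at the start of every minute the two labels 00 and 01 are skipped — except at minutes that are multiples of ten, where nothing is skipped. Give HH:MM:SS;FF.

Ten DF minutes hold 17982 frames, so frame 178871 lies in block 9 (frames 161838–179819) with 17033 frames into that block.
The block's first minute is 1800 frames and the rest 1798 each; 17033 frames reaches minute 9, so 9 × 18 + 9 × 2 = 180 labels have been skipped so far.
Adding those back, label number 178871 + 180 = 179051 at 30 labels/s is 5968 s + 11 f = 1 h 39 min 28 s frame 11, i.e. 01:39:28;11.

01:39:28;11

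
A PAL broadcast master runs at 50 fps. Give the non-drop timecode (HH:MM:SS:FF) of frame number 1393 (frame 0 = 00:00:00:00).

00:00:27:43

1393 ÷ 50 = 27 full seconds, remainder 43 frames.
27 s = 0 h 0 min 27 s.
Timecode: 00:00:27:43.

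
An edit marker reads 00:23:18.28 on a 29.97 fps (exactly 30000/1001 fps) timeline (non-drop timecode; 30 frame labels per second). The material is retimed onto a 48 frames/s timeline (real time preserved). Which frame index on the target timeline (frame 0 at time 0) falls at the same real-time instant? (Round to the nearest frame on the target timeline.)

Source frame index: (0×3600 + 23×60 + 18) × 30 + 28 = 41968.
Real time: 41968 / (30000/1001) = 2625623/1875 s.
Target frame: (2625623/1875) × (48) = 42009968/625 ≈ 67215.949 → 67216.

frame 67216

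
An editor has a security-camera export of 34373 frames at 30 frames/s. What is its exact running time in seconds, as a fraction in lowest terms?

Running time = 34373 ÷ (30) = 34373 × 1/30 = 34373/30 s.

34373/30 seconds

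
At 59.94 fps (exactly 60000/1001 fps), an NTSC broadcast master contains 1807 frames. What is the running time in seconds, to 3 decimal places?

Running time = 1807 × 1001/60000 = 1808807/60000 s ≈ 30.147 s.

30.147 seconds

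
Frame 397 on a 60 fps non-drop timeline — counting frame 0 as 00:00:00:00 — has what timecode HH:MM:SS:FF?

397 ÷ 60 = 6 full seconds, remainder 37 frames.
6 s = 0 h 0 min 6 s.
Timecode: 00:00:06:37.

00:00:06:37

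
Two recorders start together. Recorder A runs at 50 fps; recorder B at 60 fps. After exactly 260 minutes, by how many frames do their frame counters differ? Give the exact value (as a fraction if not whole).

260 min = 15600 s.
A emits 50 × 15600 = 780000 frames; B emits 60 × 15600 = 936000.
Difference = 156000 frames; B is ahead of A.

156000 frames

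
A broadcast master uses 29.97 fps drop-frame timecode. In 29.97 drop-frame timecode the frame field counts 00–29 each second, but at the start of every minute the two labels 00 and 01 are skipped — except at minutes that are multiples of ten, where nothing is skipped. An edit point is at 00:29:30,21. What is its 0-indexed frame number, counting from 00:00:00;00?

Complete 10-minute blocks: 2, each 17982 frames → 35964.
Remaining 9 whole minutes in the current block: 1800 + 8 × 1798 = 16184 frames.
Within the current minute: 30 × 30 + 21 − 2 = 919 (labels ;00/;01 skipped at this minute). Total = 35964 + 16184 + 919 = 53067.

53067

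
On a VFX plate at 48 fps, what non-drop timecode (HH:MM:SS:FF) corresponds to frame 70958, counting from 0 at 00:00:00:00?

70958 ÷ 48 = 1478 full seconds, remainder 14 frames.
1478 s = 0 h 24 min 38 s.
Timecode: 00:24:38:14.

00:24:38:14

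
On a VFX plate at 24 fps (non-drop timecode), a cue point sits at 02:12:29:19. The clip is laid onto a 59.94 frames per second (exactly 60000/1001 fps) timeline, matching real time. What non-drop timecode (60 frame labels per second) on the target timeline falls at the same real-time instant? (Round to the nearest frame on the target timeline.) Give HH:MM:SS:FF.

02:12:21:51

Source frame index: (2×3600 + 12×60 + 29) × 24 + 19 = 190795.
Real time: 190795 / (24) = 190795/24 s.
Target frame: (190795/24) × (60000/1001) = 43362500/91 ≈ 476510.989 → 476511.
At 60 labels/s: frame 476511 → 02:12:21:51.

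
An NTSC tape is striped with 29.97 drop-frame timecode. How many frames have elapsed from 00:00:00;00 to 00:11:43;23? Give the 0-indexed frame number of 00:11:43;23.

21093

Complete 10-minute blocks: 1, each 17982 frames → 17982.
Remaining 1 whole minute in the current block: 1800 + 0 × 1798 = 1800 frames.
Within the current minute: 43 × 30 + 23 − 2 = 1311 (labels ;00/;01 skipped at this minute). Total = 17982 + 1800 + 1311 = 21093.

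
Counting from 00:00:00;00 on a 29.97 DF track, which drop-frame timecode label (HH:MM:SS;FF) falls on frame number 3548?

00:01:58;10

Each 10-minute DF block holds 10 × 60 × 30 − 9 × 2 = 17982 frames. 3548 ÷ 17982 → 0 full blocks, remainder 3548.
Within the partial block the first minute is 1800 frames and each further minute 1798, so 1 further minute boundary passed. Total skipped labels = 18 × 0 + 2 × 1 = 2.
Non-drop label index = 3548 + 2 = 3550; at 30 labels/s that is 00:01:58:10, i.e. DF 00:01:58;10.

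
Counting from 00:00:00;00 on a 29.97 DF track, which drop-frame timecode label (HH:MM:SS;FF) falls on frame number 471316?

04:22:06;08

Ten DF minutes hold 17982 frames, so frame 471316 lies in block 26 (frames 467532–485513) with 3784 frames into that block.
The block's first minute is 1800 frames and the rest 1798 each; 3784 frames reaches minute 2, so 26 × 18 + 2 × 2 = 472 labels have been skipped so far.
Adding those back, label number 471316 + 472 = 471788 at 30 labels/s is 15726 s + 8 f = 4 h 22 min 6 s frame 8, i.e. 04:22:06;08.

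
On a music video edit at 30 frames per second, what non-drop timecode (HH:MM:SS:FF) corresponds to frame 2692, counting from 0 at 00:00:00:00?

00:01:29:22

2692 ÷ 30 = 89 full seconds, remainder 22 frames.
89 s = 0 h 1 min 29 s.
Timecode: 00:01:29:22.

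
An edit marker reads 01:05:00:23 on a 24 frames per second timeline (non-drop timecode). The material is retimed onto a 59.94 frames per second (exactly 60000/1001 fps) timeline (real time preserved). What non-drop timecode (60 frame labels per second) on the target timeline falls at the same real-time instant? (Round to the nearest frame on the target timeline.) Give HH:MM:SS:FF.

Source frame index: (1×3600 + 5×60 + 0) × 24 + 23 = 93623.
Real time: 93623 / (24) = 93623/24 s.
Target frame: (93623/24) × (60000/1001) = 234057500/1001 ≈ 233823.676 → 233824.
At 60 labels/s: frame 233824 → 01:04:57:04.

01:04:57:04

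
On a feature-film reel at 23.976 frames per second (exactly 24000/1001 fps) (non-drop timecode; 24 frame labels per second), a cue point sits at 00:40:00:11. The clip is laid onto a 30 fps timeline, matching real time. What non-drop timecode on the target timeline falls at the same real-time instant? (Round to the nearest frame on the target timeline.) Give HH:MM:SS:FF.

Source frame index: (0×3600 + 40×60 + 0) × 24 + 11 = 57611.
Real time: 57611 / (24000/1001) = 57668611/24000 s.
Target frame: (57668611/24000) × (30) = 57668611/800 ≈ 72085.764 → 72086.
At 30 labels/s: frame 72086 → 00:40:02:26.

00:40:02:26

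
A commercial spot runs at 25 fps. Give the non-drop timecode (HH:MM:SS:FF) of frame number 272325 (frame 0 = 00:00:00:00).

03:01:33:00

272325 ÷ 25 = 10893 full seconds, remainder 0 frames.
10893 s = 3 h 1 min 33 s.
Timecode: 03:01:33:00.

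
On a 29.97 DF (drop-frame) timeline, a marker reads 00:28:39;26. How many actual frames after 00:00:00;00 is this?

51544

As if non-drop at 30 labels/s: (0 × 3600 + 28 × 60 + 39) × 30 + 26 = 51596.
Minute boundaries passed: 28; those not divisible by 10: 28 − 2 = 26; dropped labels = 2 × 26 = 52.
Actual frame index = 51596 − 52 = 51544.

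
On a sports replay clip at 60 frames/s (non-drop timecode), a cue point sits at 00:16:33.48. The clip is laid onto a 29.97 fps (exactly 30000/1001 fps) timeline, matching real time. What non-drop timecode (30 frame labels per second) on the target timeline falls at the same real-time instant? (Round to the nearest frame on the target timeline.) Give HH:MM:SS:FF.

00:16:32:24

Source frame index: (0×3600 + 16×60 + 33) × 60 + 48 = 59628.
Real time: 59628 / (60) = 4969/5 s.
Target frame: (4969/5) × (30000/1001) = 29814000/1001 ≈ 29784.216 → 29784.
At 30 labels/s: frame 29784 → 00:16:32:24.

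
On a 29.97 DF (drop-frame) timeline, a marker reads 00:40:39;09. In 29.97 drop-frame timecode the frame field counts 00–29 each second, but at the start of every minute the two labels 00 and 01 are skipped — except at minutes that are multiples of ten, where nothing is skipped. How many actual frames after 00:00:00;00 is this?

As if non-drop at 30 labels/s: (0 × 3600 + 40 × 60 + 39) × 30 + 9 = 73179.
Minute boundaries passed: 40; those not divisible by 10: 40 − 4 = 36; dropped labels = 2 × 36 = 72.
Actual frame index = 73179 − 72 = 73107.

73107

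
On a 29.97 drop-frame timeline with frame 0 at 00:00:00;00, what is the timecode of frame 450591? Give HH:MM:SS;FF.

04:10:34;21

Each 10-minute DF block holds 10 × 60 × 30 − 9 × 2 = 17982 frames. 450591 ÷ 17982 → 25 full blocks, remainder 1041.
Within the partial block the first minute is 1800 frames and each further minute 1798, so 0 further minute boundaries passed. Total skipped labels = 18 × 25 + 2 × 0 = 450.
Non-drop label index = 450591 + 450 = 451041; at 30 labels/s that is 04:10:34:21, i.e. DF 04:10:34;21.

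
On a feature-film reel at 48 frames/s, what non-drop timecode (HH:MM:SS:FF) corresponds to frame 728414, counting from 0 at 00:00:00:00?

04:12:55:14

728414 ÷ 48 = 15175 full seconds, remainder 14 frames.
15175 s = 4 h 12 min 55 s.
Timecode: 04:12:55:14.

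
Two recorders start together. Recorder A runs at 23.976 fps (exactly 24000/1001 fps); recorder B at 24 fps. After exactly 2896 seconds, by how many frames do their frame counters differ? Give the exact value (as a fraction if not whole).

69504/1001 frames

A emits 24000/1001 × 2896 = 69504000/1001 frames; B emits 24 × 2896 = 69504.
Difference = 69504/1001 frames (≈ 69.4346); B is ahead of A.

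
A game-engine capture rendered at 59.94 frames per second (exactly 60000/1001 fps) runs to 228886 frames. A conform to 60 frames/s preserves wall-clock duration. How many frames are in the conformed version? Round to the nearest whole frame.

229115 frames

Frames at target rate = 228886 × (60) / (60000/1001) = 114557443/500 ≈ 229114.886.
Nearest whole frame: 229115.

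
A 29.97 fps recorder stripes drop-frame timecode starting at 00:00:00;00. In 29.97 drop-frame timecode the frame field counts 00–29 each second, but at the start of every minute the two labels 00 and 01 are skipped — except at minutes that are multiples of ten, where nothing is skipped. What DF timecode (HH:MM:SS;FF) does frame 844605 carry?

Each 10-minute DF block holds 10 × 60 × 30 − 9 × 2 = 17982 frames. 844605 ÷ 17982 → 46 full blocks, remainder 17433.
Within the partial block the first minute is 1800 frames and each further minute 1798, so 9 further minute boundaries passed. Total skipped labels = 18 × 46 + 2 × 9 = 846.
Non-drop label index = 844605 + 846 = 845451; at 30 labels/s that is 07:49:41:21, i.e. DF 07:49:41;21.

07:49:41;21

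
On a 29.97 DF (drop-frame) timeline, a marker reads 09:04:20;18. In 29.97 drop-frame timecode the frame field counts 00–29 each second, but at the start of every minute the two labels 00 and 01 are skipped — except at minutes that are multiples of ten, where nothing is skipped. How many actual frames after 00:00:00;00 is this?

As if non-drop at 30 labels/s: (9 × 3600 + 4 × 60 + 20) × 30 + 18 = 979818.
Minute boundaries passed: 544; those not divisible by 10: 544 − 54 = 490; dropped labels = 2 × 490 = 980.
Actual frame index = 979818 − 980 = 978838.

978838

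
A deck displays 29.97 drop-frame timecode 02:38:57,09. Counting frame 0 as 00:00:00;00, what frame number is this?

285833

As if non-drop at 30 labels/s: (2 × 3600 + 38 × 60 + 57) × 30 + 9 = 286119.
Minute boundaries passed: 158; those not divisible by 10: 158 − 15 = 143; dropped labels = 2 × 143 = 286.
Actual frame index = 286119 − 286 = 285833.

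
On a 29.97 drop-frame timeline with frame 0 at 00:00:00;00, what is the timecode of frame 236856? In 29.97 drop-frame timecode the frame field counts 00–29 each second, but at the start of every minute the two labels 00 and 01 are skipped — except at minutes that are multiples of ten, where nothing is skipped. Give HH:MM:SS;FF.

02:11:43;02

Ten DF minutes hold 17982 frames, so frame 236856 lies in block 13 (frames 233766–251747) with 3090 frames into that block.
The block's first minute is 1800 frames and the rest 1798 each; 3090 frames reaches minute 1, so 13 × 18 + 1 × 2 = 236 labels have been skipped so far.
Adding those back, label number 236856 + 236 = 237092 at 30 labels/s is 7903 s + 2 f = 2 h 11 min 43 s frame 2, i.e. 02:11:43;02.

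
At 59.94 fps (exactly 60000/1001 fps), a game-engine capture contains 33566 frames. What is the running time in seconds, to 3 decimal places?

Running time = 33566 × 1001/60000 = 16799783/30000 s ≈ 559.993 s.

559.993 seconds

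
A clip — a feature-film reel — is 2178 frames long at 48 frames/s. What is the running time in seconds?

45.375 seconds

Running time = 2178 / (48) = 45.375 s.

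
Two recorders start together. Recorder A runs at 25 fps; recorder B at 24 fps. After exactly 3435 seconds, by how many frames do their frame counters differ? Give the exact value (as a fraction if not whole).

3435 frames

A emits 25 × 3435 = 85875 frames; B emits 24 × 3435 = 82440.
Difference = 3435 frames; B is behind A.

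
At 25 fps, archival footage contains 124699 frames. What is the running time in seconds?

Running time = 124699 / (25) = 4987.96 s.

4987.96 seconds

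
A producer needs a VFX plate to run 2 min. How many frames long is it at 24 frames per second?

2880 frames

2 min = 120 s.
Frames = 120 × 24 = 2880.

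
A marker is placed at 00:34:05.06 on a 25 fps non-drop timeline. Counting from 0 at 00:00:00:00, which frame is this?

frame 51131

Total seconds to the label: (0 × 3600 + 34 × 60 + 5) = 2045.
Frame index = 2045 × 25 + 6 = 51131.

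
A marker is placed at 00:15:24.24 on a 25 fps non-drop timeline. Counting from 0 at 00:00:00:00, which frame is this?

Total seconds to the label: (0 × 3600 + 15 × 60 + 24) = 924.
Frame index = 924 × 25 + 24 = 23124.

23124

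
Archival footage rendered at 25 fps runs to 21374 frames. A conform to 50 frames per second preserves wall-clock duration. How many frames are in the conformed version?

Frames at target rate = 21374 × (50) / (25) = 42748.

42748 frames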